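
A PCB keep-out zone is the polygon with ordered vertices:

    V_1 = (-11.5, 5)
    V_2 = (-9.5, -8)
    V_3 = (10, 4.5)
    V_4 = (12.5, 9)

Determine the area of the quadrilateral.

Cross-terms: 139.5, 37.25, 33.75, 166  ⇒  Σ = 376.5
Area = |Σ|/2 = 188.25.

188.25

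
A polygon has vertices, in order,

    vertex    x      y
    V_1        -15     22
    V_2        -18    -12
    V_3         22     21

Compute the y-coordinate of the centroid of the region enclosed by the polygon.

31/3

Apply the shoelace (surveyor's) formula. First the cross-terms c_i = x_i·y_{i+1} − x_{i+1}·y_i:
  576, -114, 799  ⇒  2A = 1261, A = 630.5.
Then Σ (y_i + y_{i+1})·c_i = 39091, so ȳ = 39091 / (6·630.5) = 31/3.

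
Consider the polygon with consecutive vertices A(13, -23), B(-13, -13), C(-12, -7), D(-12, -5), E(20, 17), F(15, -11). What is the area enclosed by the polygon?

Apply the shoelace formula: 2A = Σ (x_i·y_{i+1} − x_{i+1}·y_i), indices taken mod 6.
Σ = (-468) + (-65) + (-24) + (-104) + (-475) + (-202) = -1338
Area = |Σ|/2 = 669.

669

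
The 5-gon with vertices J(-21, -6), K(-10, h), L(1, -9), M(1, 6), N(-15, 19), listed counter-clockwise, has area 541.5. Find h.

Write out the shoelace sum; only the two edges meeting at K involve h:
2·Area = [((-21)·h − (-10)·(-6)) + ((-10)·(-9) − 1·h)] + 613
       = -22·h + 643 = 1083
⇒ h = -20.

-20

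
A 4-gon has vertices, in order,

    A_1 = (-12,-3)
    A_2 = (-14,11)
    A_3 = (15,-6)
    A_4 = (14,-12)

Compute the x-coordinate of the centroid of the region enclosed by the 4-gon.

Apply Gauss's area formula. First the cross-terms c_i = x_i·y_{i+1} − x_{i+1}·y_i:
  -174, -81, -96, -186  ⇒  2A = -537, A = -268.5.
Then Σ (x_i + x_{i+1})·c_i = 1287, so x̄ = 1287 / (6·(-268.5)) = -143/179.

-143/179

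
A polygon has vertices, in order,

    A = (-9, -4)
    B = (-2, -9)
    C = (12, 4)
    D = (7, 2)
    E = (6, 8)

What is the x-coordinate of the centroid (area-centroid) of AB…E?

Apply Gauss's area formula. First the cross-terms c_i = x_i·y_{i+1} − x_{i+1}·y_i:
  73, 100, -4, 44, 48  ⇒  2A = 261, A = 130.5.
Then Σ (x_i + x_{i+1})·c_i = 549, so x̄ = 549 / (6·130.5) = 61/87.

61/87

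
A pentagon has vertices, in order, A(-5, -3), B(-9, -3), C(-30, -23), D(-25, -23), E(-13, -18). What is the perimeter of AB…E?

|AB| = √((-4)² + (0)²) = √16 = 4
|BC| = √((-21)² + (-20)²) = √841 = 29
|CD| = √((5)² + (0)²) = √25 = 5
|DE| = √((12)² + (5)²) = √169 = 13
|EA| = √((8)² + (15)²) = √289 = 17
Perimeter = 4 + 29 + 5 + 13 + 17 = 68.

68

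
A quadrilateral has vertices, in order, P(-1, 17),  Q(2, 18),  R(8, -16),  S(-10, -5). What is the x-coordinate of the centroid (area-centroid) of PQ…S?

Apply Gauss's area formula. First the cross-terms c_i = x_i·y_{i+1} − x_{i+1}·y_i:
  -52, -176, -200, -175  ⇒  2A = -603, A = -301.5.
Then Σ (x_i + x_{i+1})·c_i = 513, so x̄ = 513 / (6·(-301.5)) = -19/67.

-19/67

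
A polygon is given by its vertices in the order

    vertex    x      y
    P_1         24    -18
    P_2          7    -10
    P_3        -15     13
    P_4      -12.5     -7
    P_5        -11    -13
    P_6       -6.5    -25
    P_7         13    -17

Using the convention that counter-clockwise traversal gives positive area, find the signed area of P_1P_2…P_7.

490

Apply the shoelace formula: 2A = Σ (x_i·y_{i+1} − x_{i+1}·y_i), indices taken mod 7.
Cross-terms: -114, -59, 267.5, 85.5, 190.5, 435.5, 174  ⇒  Σ = 980
Signed area = Σ/2 = 490 (positive ⇒ counter-clockwise traversal).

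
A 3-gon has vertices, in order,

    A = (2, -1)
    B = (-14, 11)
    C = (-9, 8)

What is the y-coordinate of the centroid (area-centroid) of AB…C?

6

Apply the shoelace (surveyor's) formula. First the cross-terms c_i = x_i·y_{i+1} − x_{i+1}·y_i:
  8, -13, -7  ⇒  2A = -12, A = -6.
Then Σ (y_i + y_{i+1})·c_i = -216, so ȳ = -216 / (6·(-6)) = 6.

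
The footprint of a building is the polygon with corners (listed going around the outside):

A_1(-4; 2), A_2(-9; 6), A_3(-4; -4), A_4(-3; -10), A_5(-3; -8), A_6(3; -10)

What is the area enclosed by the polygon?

48

Apply the shoelace (surveyor's) formula: 2A = Σ (x_i·y_{i+1} − x_{i+1}·y_i), indices taken mod 6.
Cross-terms: -6, 60, 28, -6, 54, -34  ⇒  Σ = 96
Area = |Σ|/2 = 48.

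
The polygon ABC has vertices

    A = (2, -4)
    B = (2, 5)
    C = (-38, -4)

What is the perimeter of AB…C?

90

|AB| = √((0)² + (9)²) = √81 = 9
|BC| = √((-40)² + (-9)²) = √1681 = 41
|CA| = √((40)² + (0)²) = √1600 = 40
Perimeter = 9 + 41 + 40 = 90.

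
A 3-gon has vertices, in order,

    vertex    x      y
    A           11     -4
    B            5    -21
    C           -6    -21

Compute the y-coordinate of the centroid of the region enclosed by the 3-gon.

-46/3

Apply the shoelace (surveyor's) formula. First the cross-terms c_i = x_i·y_{i+1} − x_{i+1}·y_i:
  -211, -231, 255  ⇒  2A = -187, A = -93.5.
Then Σ (y_i + y_{i+1})·c_i = 8602, so ȳ = 8602 / (6·(-93.5)) = -46/3.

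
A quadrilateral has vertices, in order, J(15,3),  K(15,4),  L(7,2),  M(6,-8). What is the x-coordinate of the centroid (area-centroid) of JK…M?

836/87

Apply the surveyor's formula. First the cross-terms c_i = x_i·y_{i+1} − x_{i+1}·y_i:
  15, 2, -68, 138  ⇒  2A = 87, A = 43.5.
Then Σ (x_i + x_{i+1})·c_i = 2508, so x̄ = 2508 / (6·43.5) = 836/87.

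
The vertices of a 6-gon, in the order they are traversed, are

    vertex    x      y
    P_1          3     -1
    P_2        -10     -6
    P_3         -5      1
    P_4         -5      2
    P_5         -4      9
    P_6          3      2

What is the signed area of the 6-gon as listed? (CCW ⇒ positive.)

Apply the shoelace formula: 2A = Σ (x_i·y_{i+1} − x_{i+1}·y_i), indices taken mod 6.
P_1→P_2: (3)(-6) − (-10)(-1) = -28
P_2→P_3: (-10)(1) − (-5)(-6) = -40
P_3→P_4: (-5)(2) − (-5)(1) = -5
P_4→P_5: (-5)(9) − (-4)(2) = -37
P_5→P_6: (-4)(2) − (3)(9) = -35
P_6→P_1: (3)(-1) − (3)(2) = -9
Σ = -154
Signed area = Σ/2 = -77 (negative ⇒ clockwise traversal).

-77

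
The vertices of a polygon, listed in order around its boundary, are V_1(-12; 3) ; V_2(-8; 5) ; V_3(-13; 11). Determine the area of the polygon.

V_1→V_2: (-12)(5) − (-8)(3) = -36
V_2→V_3: (-8)(11) − (-13)(5) = -23
V_3→V_1: (-13)(3) − (-12)(11) = 93
Σ = 34
Area = |Σ|/2 = 17.

17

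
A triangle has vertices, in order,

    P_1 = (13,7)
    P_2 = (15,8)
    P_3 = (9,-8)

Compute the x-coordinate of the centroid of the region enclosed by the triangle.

37/3

Apply the shoelace (surveyor's) formula. First the cross-terms c_i = x_i·y_{i+1} − x_{i+1}·y_i:
  -1, -192, 167  ⇒  2A = -26, A = -13.
Then Σ (x_i + x_{i+1})·c_i = -962, so x̄ = -962 / (6·(-13)) = 37/3.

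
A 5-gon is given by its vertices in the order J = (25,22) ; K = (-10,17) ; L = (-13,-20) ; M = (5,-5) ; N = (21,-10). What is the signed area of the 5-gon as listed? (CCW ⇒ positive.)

Apply the shoelace (surveyor's) formula: 2A = Σ (x_i·y_{i+1} − x_{i+1}·y_i), indices taken mod 5.
Σ = (645) + (421) + (165) + (55) + (712) = 1998
Signed area = Σ/2 = 999 (positive ⇒ counter-clockwise traversal).

999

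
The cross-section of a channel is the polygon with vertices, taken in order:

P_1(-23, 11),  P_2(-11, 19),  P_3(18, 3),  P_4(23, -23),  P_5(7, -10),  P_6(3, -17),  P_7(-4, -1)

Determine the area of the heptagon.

P_1→P_2: (-23)(19) − (-11)(11) = -316
P_2→P_3: (-11)(3) − (18)(19) = -375
P_3→P_4: (18)(-23) − (23)(3) = -483
P_4→P_5: (23)(-10) − (7)(-23) = -69
P_5→P_6: (7)(-17) − (3)(-10) = -89
P_6→P_7: (3)(-1) − (-4)(-17) = -71
P_7→P_1: (-4)(11) − (-23)(-1) = -67
Σ = -1470
Area = |Σ|/2 = 735.

735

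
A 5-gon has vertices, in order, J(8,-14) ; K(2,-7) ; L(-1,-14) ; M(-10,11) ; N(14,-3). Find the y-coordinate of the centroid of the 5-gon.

Apply Gauss's area formula. First the cross-terms c_i = x_i·y_{i+1} − x_{i+1}·y_i:
  -28, -35, -151, -124, -172  ⇒  2A = -510, A = -255.
Then Σ (y_i + y_{i+1})·c_i = 3708, so ȳ = 3708 / (6·(-255)) = -206/85.

-206/85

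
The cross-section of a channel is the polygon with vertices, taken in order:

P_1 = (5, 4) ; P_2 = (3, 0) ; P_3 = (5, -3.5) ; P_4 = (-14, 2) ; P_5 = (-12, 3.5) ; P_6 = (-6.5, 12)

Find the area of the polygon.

Apply Gauss's area formula: 2A = Σ (x_i·y_{i+1} − x_{i+1}·y_i), indices taken mod 6.
Σ = (-12) + (-10.5) + (-39) + (-25) + (-121.25) + (-86) = -293.75
Area = |Σ|/2 = 146.875.

146.875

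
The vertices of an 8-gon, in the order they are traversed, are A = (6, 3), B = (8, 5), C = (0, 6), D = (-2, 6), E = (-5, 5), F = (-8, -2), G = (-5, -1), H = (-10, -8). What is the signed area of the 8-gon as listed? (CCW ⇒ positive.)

91

Apply the surveyor's formula: 2A = Σ (x_i·y_{i+1} − x_{i+1}·y_i), indices taken mod 8.
Σ = (6) + (48) + (12) + (20) + (50) + (-2) + (30) + (18) = 182
Signed area = Σ/2 = 91 (positive ⇒ counter-clockwise traversal).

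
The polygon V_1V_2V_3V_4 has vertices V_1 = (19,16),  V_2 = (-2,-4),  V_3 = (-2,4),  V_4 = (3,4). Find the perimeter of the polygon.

|V_1V_2| = √((-21)² + (-20)²) = √841 = 29
|V_2V_3| = √((0)² + (8)²) = √64 = 8
|V_3V_4| = √((5)² + (0)²) = √25 = 5
|V_4V_1| = √((16)² + (12)²) = √400 = 20
Perimeter = 29 + 8 + 5 + 20 = 62.

62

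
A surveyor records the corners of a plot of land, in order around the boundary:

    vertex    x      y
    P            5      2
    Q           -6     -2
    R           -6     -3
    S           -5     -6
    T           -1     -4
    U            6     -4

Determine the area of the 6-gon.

51.5

Σ = (2) + (6) + (21) + (14) + (28) + (32) = 103
Area = |Σ|/2 = 51.5.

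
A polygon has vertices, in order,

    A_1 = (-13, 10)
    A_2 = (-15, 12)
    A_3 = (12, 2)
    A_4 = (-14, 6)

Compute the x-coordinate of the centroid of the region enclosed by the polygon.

-1082/213

Apply Gauss's area formula. First the cross-terms c_i = x_i·y_{i+1} − x_{i+1}·y_i:
  -6, -174, 100, -62  ⇒  2A = -142, A = -71.
Then Σ (x_i + x_{i+1})·c_i = 2164, so x̄ = 2164 / (6·(-71)) = -1082/213.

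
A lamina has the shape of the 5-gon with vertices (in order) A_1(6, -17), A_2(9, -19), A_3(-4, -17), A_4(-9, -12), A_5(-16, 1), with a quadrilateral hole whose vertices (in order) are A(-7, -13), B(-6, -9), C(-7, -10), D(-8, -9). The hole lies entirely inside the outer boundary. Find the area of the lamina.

Outer boundary:
A_1→A_2: (6)(-19) − (9)(-17) = 39
A_2→A_3: (9)(-17) − (-4)(-19) = -229
A_3→A_4: (-4)(-12) − (-9)(-17) = -105
A_4→A_5: (-9)(1) − (-16)(-12) = -201
A_5→A_1: (-16)(-17) − (6)(1) = 266
Σ = -230
Area = |Σ|/2 = 115.
Hole:
Apply the shoelace (surveyor's) formula: 2A = Σ (x_i·y_{i+1} − x_{i+1}·y_i), indices taken mod 4.
Cross-terms: -15, -3, -17, 41  ⇒  Σ = 6
Area = |Σ|/2 = 3.
Net area = 115 − 3 = 112.

112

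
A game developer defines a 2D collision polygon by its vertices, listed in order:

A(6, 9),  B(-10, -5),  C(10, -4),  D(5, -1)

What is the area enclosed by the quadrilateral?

105.5

Apply the shoelace formula: 2A = Σ (x_i·y_{i+1} − x_{i+1}·y_i), indices taken mod 4.
Σ = (60) + (90) + (10) + (51) = 211
Area = |Σ|/2 = 105.5.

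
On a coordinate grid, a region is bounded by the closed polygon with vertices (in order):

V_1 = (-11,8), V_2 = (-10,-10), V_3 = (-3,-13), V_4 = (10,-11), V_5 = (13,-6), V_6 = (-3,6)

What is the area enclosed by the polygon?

319

V_1→V_2: (-11)(-10) − (-10)(8) = 190
V_2→V_3: (-10)(-13) − (-3)(-10) = 100
V_3→V_4: (-3)(-11) − (10)(-13) = 163
V_4→V_5: (10)(-6) − (13)(-11) = 83
V_5→V_6: (13)(6) − (-3)(-6) = 60
V_6→V_1: (-3)(8) − (-11)(6) = 42
Σ = 638
Area = |Σ|/2 = 319.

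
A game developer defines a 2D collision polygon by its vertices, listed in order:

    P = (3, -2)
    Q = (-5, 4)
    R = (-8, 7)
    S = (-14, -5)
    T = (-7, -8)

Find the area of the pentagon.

Σ = (2) + (-3) + (138) + (77) + (38) = 252
Area = |Σ|/2 = 126.

126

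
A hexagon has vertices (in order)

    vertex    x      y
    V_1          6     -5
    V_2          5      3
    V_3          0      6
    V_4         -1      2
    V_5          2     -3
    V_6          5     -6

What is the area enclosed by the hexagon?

46

Cross-terms: 43, 30, 6, -1, 3, 11  ⇒  Σ = 92
Area = |Σ|/2 = 46.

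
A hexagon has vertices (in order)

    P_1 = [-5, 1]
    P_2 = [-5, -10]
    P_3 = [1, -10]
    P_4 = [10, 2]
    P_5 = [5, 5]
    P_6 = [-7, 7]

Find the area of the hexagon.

Σ = (55) + (60) + (102) + (40) + (70) + (28) = 355
Area = |Σ|/2 = 177.5.

177.5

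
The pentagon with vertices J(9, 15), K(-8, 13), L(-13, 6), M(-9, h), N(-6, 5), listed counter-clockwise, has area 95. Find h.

6

The doubled signed area Σ (x_i y_{i+1} − x_{i+1} y_i) is linear in h.
With h=0 it equals 232; the coefficient of h is -7 (from the two edges through M).
So -7·h + 232 = 2·95 = 190 ⇒ h = 6.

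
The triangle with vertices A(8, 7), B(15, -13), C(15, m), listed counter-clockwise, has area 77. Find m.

Write out the shoelace sum; only the two edges meeting at C involve m:
2·Area = [(15·m − 15·(-13)) + (15·7 − 8·m)] + -209
       = 7·m + 91 = 154
⇒ m = 9.

9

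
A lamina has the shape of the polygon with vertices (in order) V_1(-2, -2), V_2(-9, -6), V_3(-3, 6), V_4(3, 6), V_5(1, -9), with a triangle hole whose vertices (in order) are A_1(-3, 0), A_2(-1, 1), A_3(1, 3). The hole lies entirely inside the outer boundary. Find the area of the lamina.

82.5

Outer boundary:
Cross-terms: -6, -72, -36, -33, -20  ⇒  Σ = -167
Area = |Σ|/2 = 83.5.
Hole:
Cross-terms: -3, -4, 9  ⇒  Σ = 2
Area = |Σ|/2 = 1.
Net area = 83.5 − 1 = 82.5.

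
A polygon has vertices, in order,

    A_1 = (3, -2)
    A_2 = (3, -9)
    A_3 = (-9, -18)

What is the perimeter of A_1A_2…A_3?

42

|A_1A_2| = √((0)² + (-7)²) = √49 = 7
|A_2A_3| = √((-12)² + (-9)²) = √225 = 15
|A_3A_1| = √((12)² + (16)²) = √400 = 20
Perimeter = 7 + 15 + 20 = 42.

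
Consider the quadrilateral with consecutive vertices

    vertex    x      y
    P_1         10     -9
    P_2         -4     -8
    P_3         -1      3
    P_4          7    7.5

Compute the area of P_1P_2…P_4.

Apply the surveyor's formula: 2A = Σ (x_i·y_{i+1} − x_{i+1}·y_i), indices taken mod 4.
Σ = (-116) + (-20) + (-28.5) + (-138) = -302.5
Area = |Σ|/2 = 151.25.

151.25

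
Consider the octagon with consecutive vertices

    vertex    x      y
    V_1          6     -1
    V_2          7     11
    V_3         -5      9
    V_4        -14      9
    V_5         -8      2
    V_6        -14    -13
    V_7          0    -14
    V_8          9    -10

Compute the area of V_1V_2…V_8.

Apply Gauss's area formula: 2A = Σ (x_i·y_{i+1} − x_{i+1}·y_i), indices taken mod 8.
Σ = (73) + (118) + (81) + (44) + (132) + (196) + (126) + (51) = 821
Area = |Σ|/2 = 410.5.

410.5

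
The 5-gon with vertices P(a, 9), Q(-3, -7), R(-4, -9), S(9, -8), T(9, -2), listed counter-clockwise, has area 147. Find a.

-4

Write out the shoelace sum; only the two edges meeting at P involve a:
2·Area = [(9·9 − a·(-2)) + (a·(-7) − (-3)·9)] + 166
       = -5·a + 274 = 294
⇒ a = -4.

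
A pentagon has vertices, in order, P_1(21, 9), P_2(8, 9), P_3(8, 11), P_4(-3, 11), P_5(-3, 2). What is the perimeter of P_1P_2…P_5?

|P_1P_2| = √((-13)² + (0)²) = √169 = 13
|P_2P_3| = √((0)² + (2)²) = √4 = 2
|P_3P_4| = √((-11)² + (0)²) = √121 = 11
|P_4P_5| = √((0)² + (-9)²) = √81 = 9
|P_5P_1| = √((24)² + (7)²) = √625 = 25
Perimeter = 13 + 2 + 11 + 9 + 25 = 60.

60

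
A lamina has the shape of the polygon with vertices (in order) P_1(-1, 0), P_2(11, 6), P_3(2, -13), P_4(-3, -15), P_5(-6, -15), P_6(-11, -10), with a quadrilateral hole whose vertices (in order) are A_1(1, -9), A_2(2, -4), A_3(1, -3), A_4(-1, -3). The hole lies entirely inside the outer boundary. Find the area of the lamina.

Outer boundary:
Apply the shoelace formula: 2A = Σ (x_i·y_{i+1} − x_{i+1}·y_i), indices taken mod 6.
Σ = (-6) + (-155) + (-69) + (-45) + (-105) + (-10) = -390
Area = |Σ|/2 = 195.
Hole:
Apply Gauss's area formula: 2A = Σ (x_i·y_{i+1} − x_{i+1}·y_i), indices taken mod 4.
Cross-terms: 14, -2, -6, 12  ⇒  Σ = 18
Area = |Σ|/2 = 9.
Net area = 195 − 9 = 186.

186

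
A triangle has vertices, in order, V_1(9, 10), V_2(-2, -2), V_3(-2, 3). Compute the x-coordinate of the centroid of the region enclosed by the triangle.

5/3

Apply the shoelace formula. First the cross-terms c_i = x_i·y_{i+1} − x_{i+1}·y_i:
  2, -10, -47  ⇒  2A = -55, A = -27.5.
Then Σ (x_i + x_{i+1})·c_i = -275, so x̄ = -275 / (6·(-27.5)) = 5/3.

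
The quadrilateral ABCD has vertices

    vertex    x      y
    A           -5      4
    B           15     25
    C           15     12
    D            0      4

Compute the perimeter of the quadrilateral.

|AB| = √((20)² + (21)²) = √841 = 29
|BC| = √((0)² + (-13)²) = √169 = 13
|CD| = √((-15)² + (-8)²) = √289 = 17
|DA| = √((-5)² + (0)²) = √25 = 5
Perimeter = 29 + 13 + 17 + 5 = 64.

64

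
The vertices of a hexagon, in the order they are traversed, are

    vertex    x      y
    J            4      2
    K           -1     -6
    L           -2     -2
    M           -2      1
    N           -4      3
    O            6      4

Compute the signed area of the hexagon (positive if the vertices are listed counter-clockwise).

-39

Apply the shoelace formula: 2A = Σ (x_i·y_{i+1} − x_{i+1}·y_i), indices taken mod 6.
Cross-terms: -22, -10, -6, -2, -34, -4  ⇒  Σ = -78
Signed area = Σ/2 = -39 (negative ⇒ clockwise traversal).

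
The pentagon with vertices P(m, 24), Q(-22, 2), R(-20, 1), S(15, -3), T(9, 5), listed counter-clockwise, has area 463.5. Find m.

-6

Write out the shoelace sum; only the two edges meeting at P involve m:
2·Area = [(9·24 − m·5) + (m·2 − (-22)·24)] + 165
       = -3·m + 909 = 927
⇒ m = -6.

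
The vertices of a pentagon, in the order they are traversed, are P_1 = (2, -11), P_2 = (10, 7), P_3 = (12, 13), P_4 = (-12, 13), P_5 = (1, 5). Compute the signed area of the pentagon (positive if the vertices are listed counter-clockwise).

194

Σ = (124) + (46) + (312) + (-73) + (-21) = 388
Signed area = Σ/2 = 194 (positive ⇒ counter-clockwise traversal).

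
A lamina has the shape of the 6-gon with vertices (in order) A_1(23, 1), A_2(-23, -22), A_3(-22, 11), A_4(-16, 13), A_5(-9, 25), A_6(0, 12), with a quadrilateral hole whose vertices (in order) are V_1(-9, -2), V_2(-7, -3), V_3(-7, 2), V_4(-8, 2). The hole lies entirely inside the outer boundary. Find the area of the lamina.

Outer boundary:
Apply the surveyor's formula: 2A = Σ (x_i·y_{i+1} − x_{i+1}·y_i), indices taken mod 6.
Cross-terms: -483, -737, -110, -283, -108, -276  ⇒  Σ = -1997
Area = |Σ|/2 = 998.5.
Hole:
V_1→V_2: (-9)(-3) − (-7)(-2) = 13
V_2→V_3: (-7)(2) − (-7)(-3) = -35
V_3→V_4: (-7)(2) − (-8)(2) = 2
V_4→V_1: (-8)(-2) − (-9)(2) = 34
Σ = 14
Area = |Σ|/2 = 7.
Net area = 998.5 − 7 = 991.5.

991.5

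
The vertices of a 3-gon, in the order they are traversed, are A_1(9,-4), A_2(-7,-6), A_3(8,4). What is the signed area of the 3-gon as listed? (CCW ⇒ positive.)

Apply the surveyor's formula: 2A = Σ (x_i·y_{i+1} − x_{i+1}·y_i), indices taken mod 3.
A_1→A_2: (9)(-6) − (-7)(-4) = -82
A_2→A_3: (-7)(4) − (8)(-6) = 20
A_3→A_1: (8)(-4) − (9)(4) = -68
Σ = -130
Signed area = Σ/2 = -65 (negative ⇒ clockwise traversal).

-65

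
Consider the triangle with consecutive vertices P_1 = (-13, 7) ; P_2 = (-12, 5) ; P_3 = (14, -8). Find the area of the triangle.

Σ = (19) + (26) + (-6) = 39
Area = |Σ|/2 = 19.5.

19.5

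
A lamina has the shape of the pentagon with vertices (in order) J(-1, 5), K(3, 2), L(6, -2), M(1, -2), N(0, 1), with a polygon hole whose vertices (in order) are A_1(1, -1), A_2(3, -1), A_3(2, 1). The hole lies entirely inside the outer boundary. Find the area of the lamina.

19.5

Outer boundary:
Apply the shoelace formula: 2A = Σ (x_i·y_{i+1} − x_{i+1}·y_i), indices taken mod 5.
Σ = (-17) + (-18) + (-10) + (1) + (1) = -43
Area = |Σ|/2 = 21.5.
Hole:
A_1→A_2: (1)(-1) − (3)(-1) = 2
A_2→A_3: (3)(1) − (2)(-1) = 5
A_3→A_1: (2)(-1) − (1)(1) = -3
Σ = 4
Area = |Σ|/2 = 2.
Net area = 21.5 − 2 = 19.5.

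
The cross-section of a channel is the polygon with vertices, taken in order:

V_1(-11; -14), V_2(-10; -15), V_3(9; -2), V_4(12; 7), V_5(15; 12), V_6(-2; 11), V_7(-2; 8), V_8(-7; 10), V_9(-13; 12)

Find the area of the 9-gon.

448.5

V_1→V_2: (-11)(-15) − (-10)(-14) = 25
V_2→V_3: (-10)(-2) − (9)(-15) = 155
V_3→V_4: (9)(7) − (12)(-2) = 87
V_4→V_5: (12)(12) − (15)(7) = 39
V_5→V_6: (15)(11) − (-2)(12) = 189
V_6→V_7: (-2)(8) − (-2)(11) = 6
V_7→V_8: (-2)(10) − (-7)(8) = 36
V_8→V_9: (-7)(12) − (-13)(10) = 46
V_9→V_1: (-13)(-14) − (-11)(12) = 314
Σ = 897
Area = |Σ|/2 = 448.5.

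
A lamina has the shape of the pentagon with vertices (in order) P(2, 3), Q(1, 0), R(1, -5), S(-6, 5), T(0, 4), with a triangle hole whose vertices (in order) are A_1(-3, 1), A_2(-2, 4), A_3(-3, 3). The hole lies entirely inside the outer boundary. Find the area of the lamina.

Outer boundary:
Apply Gauss's area formula: 2A = Σ (x_i·y_{i+1} − x_{i+1}·y_i), indices taken mod 5.
Cross-terms: -3, -5, -25, -24, -8  ⇒  Σ = -65
Area = |Σ|/2 = 32.5.
Hole:
Σ = (-10) + (6) + (6) = 2
Area = |Σ|/2 = 1.
Net area = 32.5 − 1 = 31.5.

31.5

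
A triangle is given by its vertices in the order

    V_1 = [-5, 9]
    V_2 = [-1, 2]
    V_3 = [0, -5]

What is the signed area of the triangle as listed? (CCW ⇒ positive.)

-10.5

Apply the shoelace formula: 2A = Σ (x_i·y_{i+1} − x_{i+1}·y_i), indices taken mod 3.
Cross-terms: -1, 5, -25  ⇒  Σ = -21
Signed area = Σ/2 = -10.5 (negative ⇒ clockwise traversal).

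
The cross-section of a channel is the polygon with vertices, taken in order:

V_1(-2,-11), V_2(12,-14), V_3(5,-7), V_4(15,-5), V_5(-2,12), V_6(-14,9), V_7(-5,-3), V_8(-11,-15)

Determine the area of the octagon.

Apply Gauss's area formula: 2A = Σ (x_i·y_{i+1} − x_{i+1}·y_i), indices taken mod 8.
Cross-terms: 160, -14, 80, 170, 150, 87, 42, 91  ⇒  Σ = 766
Area = |Σ|/2 = 383.

383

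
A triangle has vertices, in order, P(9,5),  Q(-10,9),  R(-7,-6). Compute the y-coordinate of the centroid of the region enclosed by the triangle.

Apply the shoelace formula. First the cross-terms c_i = x_i·y_{i+1} − x_{i+1}·y_i:
  131, 123, 19  ⇒  2A = 273, A = 136.5.
Then Σ (y_i + y_{i+1})·c_i = 2184, so ȳ = 2184 / (6·136.5) = 8/3.

8/3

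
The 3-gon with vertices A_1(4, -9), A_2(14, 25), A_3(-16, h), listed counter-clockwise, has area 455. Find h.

Write out the shoelace sum; only the two edges meeting at A_3 involve h:
2·Area = [(14·h − (-16)·25) + ((-16)·(-9) − 4·h)] + 226
       = 10·h + 770 = 910
⇒ h = 14.

14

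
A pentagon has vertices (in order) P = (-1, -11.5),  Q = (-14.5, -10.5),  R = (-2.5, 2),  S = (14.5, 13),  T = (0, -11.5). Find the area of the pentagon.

225.625

Σ = (-156.25) + (-55.25) + (-61.5) + (-166.75) + (-11.5) = -451.25
Area = |Σ|/2 = 225.625.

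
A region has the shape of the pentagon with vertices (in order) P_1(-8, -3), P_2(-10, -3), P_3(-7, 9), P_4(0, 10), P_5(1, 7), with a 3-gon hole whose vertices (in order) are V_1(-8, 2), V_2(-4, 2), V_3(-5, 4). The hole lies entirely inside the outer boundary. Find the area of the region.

Outer boundary:
Apply Gauss's area formula: 2A = Σ (x_i·y_{i+1} − x_{i+1}·y_i), indices taken mod 5.
Σ = (-6) + (-111) + (-70) + (-10) + (53) = -144
Area = |Σ|/2 = 72.
Hole:
V_1→V_2: (-8)(2) − (-4)(2) = -8
V_2→V_3: (-4)(4) − (-5)(2) = -6
V_3→V_1: (-5)(2) − (-8)(4) = 22
Σ = 8
Area = |Σ|/2 = 4.
Net area = 72 − 4 = 68.

68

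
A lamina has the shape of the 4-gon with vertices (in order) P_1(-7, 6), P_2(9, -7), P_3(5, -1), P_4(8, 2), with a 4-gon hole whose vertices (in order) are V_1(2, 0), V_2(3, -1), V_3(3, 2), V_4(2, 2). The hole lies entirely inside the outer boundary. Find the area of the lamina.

Outer boundary:
Σ = (-5) + (26) + (18) + (62) = 101
Area = |Σ|/2 = 50.5.
Hole:
Apply the surveyor's formula: 2A = Σ (x_i·y_{i+1} − x_{i+1}·y_i), indices taken mod 4.
V_1→V_2: (2)(-1) − (3)(0) = -2
V_2→V_3: (3)(2) − (3)(-1) = 9
V_3→V_4: (3)(2) − (2)(2) = 2
V_4→V_1: (2)(0) − (2)(2) = -4
Σ = 5
Area = |Σ|/2 = 2.5.
Net area = 50.5 − 2.5 = 48.

48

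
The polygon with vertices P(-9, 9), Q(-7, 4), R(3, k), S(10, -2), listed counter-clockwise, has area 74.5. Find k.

Write out the shoelace sum; only the two edges meeting at R involve k:
2·Area = [((-7)·k − 3·4) + (3·(-2) − 10·k)] + 99
       = -17·k + 81 = 149
⇒ k = -4.

-4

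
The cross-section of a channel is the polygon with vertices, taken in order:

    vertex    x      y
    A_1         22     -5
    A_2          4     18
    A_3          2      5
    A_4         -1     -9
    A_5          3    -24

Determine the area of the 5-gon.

Σ = (416) + (-16) + (-13) + (51) + (513) = 951
Area = |Σ|/2 = 475.5.

475.5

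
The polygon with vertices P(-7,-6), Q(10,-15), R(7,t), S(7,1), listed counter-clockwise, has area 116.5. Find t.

-3

Write out the shoelace sum; only the two edges meeting at R involve t:
2·Area = [(10·t − 7·(-15)) + (7·1 − 7·t)] + 130
       = 3·t + 242 = 233
⇒ t = -3.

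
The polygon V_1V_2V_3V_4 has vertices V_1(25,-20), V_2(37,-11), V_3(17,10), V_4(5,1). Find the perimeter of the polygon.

88

|V_1V_2| = √((12)² + (9)²) = √225 = 15
|V_2V_3| = √((-20)² + (21)²) = √841 = 29
|V_3V_4| = √((-12)² + (-9)²) = √225 = 15
|V_4V_1| = √((20)² + (-21)²) = √841 = 29
Perimeter = 15 + 29 + 15 + 29 = 88.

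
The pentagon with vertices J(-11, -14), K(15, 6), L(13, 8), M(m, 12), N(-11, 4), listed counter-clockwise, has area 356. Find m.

-10

The doubled signed area Σ (x_i y_{i+1} − x_{i+1} y_i) is linear in m.
With m=0 it equals 672; the coefficient of m is -4 (from the two edges through M).
So -4·m + 672 = 2·356 = 712 ⇒ m = -10.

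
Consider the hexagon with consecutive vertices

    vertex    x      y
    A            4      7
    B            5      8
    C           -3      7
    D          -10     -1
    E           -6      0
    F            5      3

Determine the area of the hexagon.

Apply the surveyor's formula: 2A = Σ (x_i·y_{i+1} − x_{i+1}·y_i), indices taken mod 6.
Σ = (-3) + (59) + (73) + (-6) + (-18) + (23) = 128
Area = |Σ|/2 = 64.

64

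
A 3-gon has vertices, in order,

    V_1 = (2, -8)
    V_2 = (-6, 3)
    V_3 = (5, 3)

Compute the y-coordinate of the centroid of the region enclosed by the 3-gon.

Apply the shoelace (surveyor's) formula. First the cross-terms c_i = x_i·y_{i+1} − x_{i+1}·y_i:
  -42, -33, -46  ⇒  2A = -121, A = -60.5.
Then Σ (y_i + y_{i+1})·c_i = 242, so ȳ = 242 / (6·(-60.5)) = -2/3.

-2/3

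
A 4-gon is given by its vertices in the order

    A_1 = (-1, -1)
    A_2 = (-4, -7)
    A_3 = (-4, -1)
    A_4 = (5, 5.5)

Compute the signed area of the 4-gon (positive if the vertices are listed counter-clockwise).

-18.75

Apply the surveyor's formula: 2A = Σ (x_i·y_{i+1} − x_{i+1}·y_i), indices taken mod 4.
Σ = (3) + (-24) + (-17) + (0.5) = -37.5
Signed area = Σ/2 = -18.75 (negative ⇒ clockwise traversal).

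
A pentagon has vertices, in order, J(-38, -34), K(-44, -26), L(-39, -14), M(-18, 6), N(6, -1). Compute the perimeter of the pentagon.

|JK| = √((-6)² + (8)²) = √100 = 10
|KL| = √((5)² + (12)²) = √169 = 13
|LM| = √((21)² + (20)²) = √841 = 29
|MN| = √((24)² + (-7)²) = √625 = 25
|NJ| = √((-44)² + (-33)²) = √3025 = 55
Perimeter = 10 + 13 + 29 + 25 + 55 = 132.

132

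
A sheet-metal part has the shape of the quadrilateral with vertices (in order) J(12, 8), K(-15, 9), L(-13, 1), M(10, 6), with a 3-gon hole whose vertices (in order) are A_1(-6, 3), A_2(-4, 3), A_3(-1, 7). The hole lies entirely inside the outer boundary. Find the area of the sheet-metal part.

121

Outer boundary:
Apply Gauss's area formula: 2A = Σ (x_i·y_{i+1} − x_{i+1}·y_i), indices taken mod 4.
J→K: (12)(9) − (-15)(8) = 228
K→L: (-15)(1) − (-13)(9) = 102
L→M: (-13)(6) − (10)(1) = -88
M→J: (10)(8) − (12)(6) = 8
Σ = 250
Area = |Σ|/2 = 125.
Hole:
Apply the surveyor's formula: 2A = Σ (x_i·y_{i+1} − x_{i+1}·y_i), indices taken mod 3.
Σ = (-6) + (-25) + (39) = 8
Area = |Σ|/2 = 4.
Net area = 125 − 4 = 121.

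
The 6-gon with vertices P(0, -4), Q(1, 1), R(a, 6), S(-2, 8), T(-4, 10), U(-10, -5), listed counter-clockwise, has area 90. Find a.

The doubled signed area Σ (x_i y_{i+1} − x_{i+1} y_i) is linear in a.
With a=0 it equals 194; the coefficient of a is 7 (from the two edges through R).
So 7·a + 194 = 2·90 = 180 ⇒ a = -2.

-2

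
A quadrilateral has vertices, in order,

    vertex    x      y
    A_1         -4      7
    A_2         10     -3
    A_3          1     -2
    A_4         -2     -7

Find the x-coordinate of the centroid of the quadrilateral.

Apply Gauss's area formula. First the cross-terms c_i = x_i·y_{i+1} − x_{i+1}·y_i:
  -58, -17, -11, -42  ⇒  2A = -128, A = -64.
Then Σ (x_i + x_{i+1})·c_i = -272, so x̄ = -272 / (6·(-64)) = 17/24.

17/24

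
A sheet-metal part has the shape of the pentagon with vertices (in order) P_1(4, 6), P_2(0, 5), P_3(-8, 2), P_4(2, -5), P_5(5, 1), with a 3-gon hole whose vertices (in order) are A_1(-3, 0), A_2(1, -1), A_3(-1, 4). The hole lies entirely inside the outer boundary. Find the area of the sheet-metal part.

65.5

Outer boundary:
Apply Gauss's area formula: 2A = Σ (x_i·y_{i+1} − x_{i+1}·y_i), indices taken mod 5.
Σ = (20) + (40) + (36) + (27) + (26) = 149
Area = |Σ|/2 = 74.5.
Hole:
A_1→A_2: (-3)(-1) − (1)(0) = 3
A_2→A_3: (1)(4) − (-1)(-1) = 3
A_3→A_1: (-1)(0) − (-3)(4) = 12
Σ = 18
Area = |Σ|/2 = 9.
Net area = 74.5 − 9 = 65.5.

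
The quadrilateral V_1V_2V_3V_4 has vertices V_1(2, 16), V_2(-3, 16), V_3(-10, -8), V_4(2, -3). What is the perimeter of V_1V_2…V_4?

62

|V_1V_2| = √((-5)² + (0)²) = √25 = 5
|V_2V_3| = √((-7)² + (-24)²) = √625 = 25
|V_3V_4| = √((12)² + (5)²) = √169 = 13
|V_4V_1| = √((0)² + (19)²) = √361 = 19
Perimeter = 5 + 25 + 13 + 19 = 62.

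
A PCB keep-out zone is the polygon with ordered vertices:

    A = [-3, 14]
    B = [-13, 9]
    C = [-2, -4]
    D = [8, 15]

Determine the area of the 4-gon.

Cross-terms: 155, 70, 2, 157  ⇒  Σ = 384
Area = |Σ|/2 = 192.

192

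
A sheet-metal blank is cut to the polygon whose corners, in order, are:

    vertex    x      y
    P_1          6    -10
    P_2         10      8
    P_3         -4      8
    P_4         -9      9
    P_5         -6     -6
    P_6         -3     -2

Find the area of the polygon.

Σ = (148) + (112) + (36) + (108) + (-6) + (42) = 440
Area = |Σ|/2 = 220.

220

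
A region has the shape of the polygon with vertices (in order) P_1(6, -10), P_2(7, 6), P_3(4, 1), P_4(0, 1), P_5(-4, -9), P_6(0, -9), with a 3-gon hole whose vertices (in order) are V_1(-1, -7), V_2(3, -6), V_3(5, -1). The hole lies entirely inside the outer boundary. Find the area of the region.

84.5

Outer boundary:
Apply the shoelace (surveyor's) formula: 2A = Σ (x_i·y_{i+1} − x_{i+1}·y_i), indices taken mod 6.
Cross-terms: 106, -17, 4, 4, 36, 54  ⇒  Σ = 187
Area = |Σ|/2 = 93.5.
Hole:
Apply the surveyor's formula: 2A = Σ (x_i·y_{i+1} − x_{i+1}·y_i), indices taken mod 3.
Σ = (27) + (27) + (-36) = 18
Area = |Σ|/2 = 9.
Net area = 93.5 − 9 = 84.5.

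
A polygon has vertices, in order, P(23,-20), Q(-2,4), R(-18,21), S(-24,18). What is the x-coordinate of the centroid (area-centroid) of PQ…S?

Apply the surveyor's formula. First the cross-terms c_i = x_i·y_{i+1} − x_{i+1}·y_i:
  52, 30, 180, 66  ⇒  2A = 328, A = 164.
Then Σ (x_i + x_{i+1})·c_i = -7134, so x̄ = -7134 / (6·164) = -7.25.

-7.25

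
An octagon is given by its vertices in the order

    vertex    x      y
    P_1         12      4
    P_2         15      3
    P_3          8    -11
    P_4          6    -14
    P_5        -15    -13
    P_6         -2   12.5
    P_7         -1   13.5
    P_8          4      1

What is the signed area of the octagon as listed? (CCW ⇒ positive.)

-413

P_1→P_2: (12)(3) − (15)(4) = -24
P_2→P_3: (15)(-11) − (8)(3) = -189
P_3→P_4: (8)(-14) − (6)(-11) = -46
P_4→P_5: (6)(-13) − (-15)(-14) = -288
P_5→P_6: (-15)(12.5) − (-2)(-13) = -213.5
P_6→P_7: (-2)(13.5) − (-1)(12.5) = -14.5
P_7→P_8: (-1)(1) − (4)(13.5) = -55
P_8→P_1: (4)(4) − (12)(1) = 4
Σ = -826
Signed area = Σ/2 = -413 (negative ⇒ clockwise traversal).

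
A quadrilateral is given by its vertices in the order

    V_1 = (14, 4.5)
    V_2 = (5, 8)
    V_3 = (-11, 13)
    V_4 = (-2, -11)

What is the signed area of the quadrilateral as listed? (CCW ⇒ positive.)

Apply the shoelace formula: 2A = Σ (x_i·y_{i+1} − x_{i+1}·y_i), indices taken mod 4.
Σ = (89.5) + (153) + (147) + (145) = 534.5
Signed area = Σ/2 = 267.25 (positive ⇒ counter-clockwise traversal).

267.25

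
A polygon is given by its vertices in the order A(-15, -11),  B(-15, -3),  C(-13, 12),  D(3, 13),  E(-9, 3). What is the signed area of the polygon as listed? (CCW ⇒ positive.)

Apply the shoelace (surveyor's) formula: 2A = Σ (x_i·y_{i+1} − x_{i+1}·y_i), indices taken mod 5.
Σ = (-120) + (-219) + (-205) + (126) + (144) = -274
Signed area = Σ/2 = -137 (negative ⇒ clockwise traversal).

-137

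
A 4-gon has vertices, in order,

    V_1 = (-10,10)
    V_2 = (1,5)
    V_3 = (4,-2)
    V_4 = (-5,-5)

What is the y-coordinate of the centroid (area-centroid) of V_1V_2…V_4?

Apply Gauss's area formula. First the cross-terms c_i = x_i·y_{i+1} − x_{i+1}·y_i:
  -60, -22, -30, -100  ⇒  2A = -212, A = -106.
Then Σ (y_i + y_{i+1})·c_i = -1256, so ȳ = -1256 / (6·(-106)) = 314/159.

314/159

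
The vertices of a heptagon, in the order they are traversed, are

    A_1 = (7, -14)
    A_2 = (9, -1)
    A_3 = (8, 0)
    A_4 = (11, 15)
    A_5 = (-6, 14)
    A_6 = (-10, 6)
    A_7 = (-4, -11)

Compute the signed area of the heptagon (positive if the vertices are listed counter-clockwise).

Apply Gauss's area formula: 2A = Σ (x_i·y_{i+1} − x_{i+1}·y_i), indices taken mod 7.
A_1→A_2: (7)(-1) − (9)(-14) = 119
A_2→A_3: (9)(0) − (8)(-1) = 8
A_3→A_4: (8)(15) − (11)(0) = 120
A_4→A_5: (11)(14) − (-6)(15) = 244
A_5→A_6: (-6)(6) − (-10)(14) = 104
A_6→A_7: (-10)(-11) − (-4)(6) = 134
A_7→A_1: (-4)(-14) − (7)(-11) = 133
Σ = 862
Signed area = Σ/2 = 431 (positive ⇒ counter-clockwise traversal).

431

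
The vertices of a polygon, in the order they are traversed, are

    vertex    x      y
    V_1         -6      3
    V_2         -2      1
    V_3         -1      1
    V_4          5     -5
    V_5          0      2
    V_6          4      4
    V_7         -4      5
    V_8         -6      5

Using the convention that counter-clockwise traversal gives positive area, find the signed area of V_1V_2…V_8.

29.5

Σ = (0) + (-1) + (0) + (10) + (-8) + (36) + (10) + (12) = 59
Signed area = Σ/2 = 29.5 (positive ⇒ counter-clockwise traversal).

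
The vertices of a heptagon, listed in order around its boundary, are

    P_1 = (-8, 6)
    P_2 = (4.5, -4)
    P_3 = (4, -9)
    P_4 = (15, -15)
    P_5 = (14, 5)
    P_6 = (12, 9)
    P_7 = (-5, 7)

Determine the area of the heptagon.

Apply the shoelace (surveyor's) formula: 2A = Σ (x_i·y_{i+1} − x_{i+1}·y_i), indices taken mod 7.
P_1→P_2: (-8)(-4) − (4.5)(6) = 5
P_2→P_3: (4.5)(-9) − (4)(-4) = -24.5
P_3→P_4: (4)(-15) − (15)(-9) = 75
P_4→P_5: (15)(5) − (14)(-15) = 285
P_5→P_6: (14)(9) − (12)(5) = 66
P_6→P_7: (12)(7) − (-5)(9) = 129
P_7→P_1: (-5)(6) − (-8)(7) = 26
Σ = 561.5
Area = |Σ|/2 = 280.75.

280.75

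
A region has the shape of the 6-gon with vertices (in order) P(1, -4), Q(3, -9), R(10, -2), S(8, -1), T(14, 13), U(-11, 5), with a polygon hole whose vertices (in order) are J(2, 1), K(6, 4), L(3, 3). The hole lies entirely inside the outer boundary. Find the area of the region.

Outer boundary:
P→Q: (1)(-9) − (3)(-4) = 3
Q→R: (3)(-2) − (10)(-9) = 84
R→S: (10)(-1) − (8)(-2) = 6
S→T: (8)(13) − (14)(-1) = 118
T→U: (14)(5) − (-11)(13) = 213
U→P: (-11)(-4) − (1)(5) = 39
Σ = 463
Area = |Σ|/2 = 231.5.
Hole:
Apply the shoelace formula: 2A = Σ (x_i·y_{i+1} − x_{i+1}·y_i), indices taken mod 3.
Σ = (2) + (6) + (-3) = 5
Area = |Σ|/2 = 2.5.
Net area = 231.5 − 2.5 = 229.

229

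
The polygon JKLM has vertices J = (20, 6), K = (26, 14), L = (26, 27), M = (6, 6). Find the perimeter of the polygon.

66

|JK| = √((6)² + (8)²) = √100 = 10
|KL| = √((0)² + (13)²) = √169 = 13
|LM| = √((-20)² + (-21)²) = √841 = 29
|MJ| = √((14)² + (0)²) = √196 = 14
Perimeter = 10 + 13 + 29 + 14 = 66.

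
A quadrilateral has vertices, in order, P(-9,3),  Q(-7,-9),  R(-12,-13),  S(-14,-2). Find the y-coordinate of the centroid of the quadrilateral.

-296/57

Apply the surveyor's formula. First the cross-terms c_i = x_i·y_{i+1} − x_{i+1}·y_i:
  102, -17, -158, -60  ⇒  2A = -133, A = -66.5.
Then Σ (y_i + y_{i+1})·c_i = 2072, so ȳ = 2072 / (6·(-66.5)) = -296/57.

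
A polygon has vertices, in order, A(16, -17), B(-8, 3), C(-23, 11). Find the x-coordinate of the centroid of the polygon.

Apply the shoelace (surveyor's) formula. First the cross-terms c_i = x_i·y_{i+1} − x_{i+1}·y_i:
  -88, -19, 215  ⇒  2A = 108, A = 54.
Then Σ (x_i + x_{i+1})·c_i = -1620, so x̄ = -1620 / (6·54) = -5.

-5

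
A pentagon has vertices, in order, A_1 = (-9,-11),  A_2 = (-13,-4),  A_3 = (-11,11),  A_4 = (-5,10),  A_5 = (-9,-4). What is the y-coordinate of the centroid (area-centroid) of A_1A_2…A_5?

13/6

Apply the surveyor's formula. First the cross-terms c_i = x_i·y_{i+1} − x_{i+1}·y_i:
  -107, -187, -55, 110, 63  ⇒  2A = -176, A = -88.
Then Σ (y_i + y_{i+1})·c_i = -1144, so ȳ = -1144 / (6·(-88)) = 13/6.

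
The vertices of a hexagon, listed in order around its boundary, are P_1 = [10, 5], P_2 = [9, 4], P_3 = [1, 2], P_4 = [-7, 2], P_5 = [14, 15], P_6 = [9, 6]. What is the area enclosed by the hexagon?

87

Σ = (-5) + (14) + (16) + (-133) + (-51) + (-15) = -174
Area = |Σ|/2 = 87.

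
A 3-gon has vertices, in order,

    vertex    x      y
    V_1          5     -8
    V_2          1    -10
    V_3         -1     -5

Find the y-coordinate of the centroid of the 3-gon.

Apply Gauss's area formula. First the cross-terms c_i = x_i·y_{i+1} − x_{i+1}·y_i:
  -42, -15, 33  ⇒  2A = -24, A = -12.
Then Σ (y_i + y_{i+1})·c_i = 552, so ȳ = 552 / (6·(-12)) = -23/3.

-23/3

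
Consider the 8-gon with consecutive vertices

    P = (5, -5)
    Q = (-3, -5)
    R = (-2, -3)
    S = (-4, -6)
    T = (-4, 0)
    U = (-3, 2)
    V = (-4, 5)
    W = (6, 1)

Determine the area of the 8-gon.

74.5

Apply the shoelace (surveyor's) formula: 2A = Σ (x_i·y_{i+1} − x_{i+1}·y_i), indices taken mod 8.
Σ = (-40) + (-1) + (0) + (-24) + (-8) + (-7) + (-34) + (-35) = -149
Area = |Σ|/2 = 74.5.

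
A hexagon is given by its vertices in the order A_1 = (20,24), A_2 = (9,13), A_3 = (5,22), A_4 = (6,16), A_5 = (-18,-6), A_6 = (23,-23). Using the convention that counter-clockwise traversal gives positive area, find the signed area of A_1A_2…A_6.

Apply the shoelace (surveyor's) formula: 2A = Σ (x_i·y_{i+1} − x_{i+1}·y_i), indices taken mod 6.
Σ = (44) + (133) + (-52) + (252) + (552) + (1012) = 1941
Signed area = Σ/2 = 970.5 (positive ⇒ counter-clockwise traversal).

970.5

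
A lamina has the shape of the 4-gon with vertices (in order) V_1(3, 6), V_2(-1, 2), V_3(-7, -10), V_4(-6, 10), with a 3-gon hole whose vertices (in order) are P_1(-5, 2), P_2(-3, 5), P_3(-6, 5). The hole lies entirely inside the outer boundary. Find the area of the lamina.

75.5

Outer boundary:
Apply the surveyor's formula: 2A = Σ (x_i·y_{i+1} − x_{i+1}·y_i), indices taken mod 4.
V_1→V_2: (3)(2) − (-1)(6) = 12
V_2→V_3: (-1)(-10) − (-7)(2) = 24
V_3→V_4: (-7)(10) − (-6)(-10) = -130
V_4→V_1: (-6)(6) − (3)(10) = -66
Σ = -160
Area = |Σ|/2 = 80.
Hole:
Apply the shoelace (surveyor's) formula: 2A = Σ (x_i·y_{i+1} − x_{i+1}·y_i), indices taken mod 3.
Σ = (-19) + (15) + (13) = 9
Area = |Σ|/2 = 4.5.
Net area = 80 − 4.5 = 75.5.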